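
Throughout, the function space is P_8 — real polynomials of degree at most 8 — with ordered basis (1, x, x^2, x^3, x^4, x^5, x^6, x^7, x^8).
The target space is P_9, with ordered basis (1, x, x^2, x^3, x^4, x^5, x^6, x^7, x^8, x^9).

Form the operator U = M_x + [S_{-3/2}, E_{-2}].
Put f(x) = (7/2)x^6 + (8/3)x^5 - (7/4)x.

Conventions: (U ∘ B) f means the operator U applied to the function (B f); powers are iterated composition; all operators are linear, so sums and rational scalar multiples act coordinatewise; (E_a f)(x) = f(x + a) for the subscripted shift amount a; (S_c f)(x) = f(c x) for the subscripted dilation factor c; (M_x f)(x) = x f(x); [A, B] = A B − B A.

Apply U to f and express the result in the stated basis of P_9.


M_x f = (7/2)x^7 + (8/3)x^6 - (7/4)x^2
E_{-2} f = (7/2)x^6 - (118/3)x^5 + (550/3)x^4 - (1360/3)x^3 + (1880/3)x^2 - (5525/12)x + 853/6
S_{-3/2} E_{-2} f = (5103/128)x^6 + (4779/16)x^5 + (7425/8)x^4 + 1530x^3 + 1410x^2 + (5525/8)x + 853/6
S_{-3/2} f = (5103/128)x^6 - (81/4)x^5 + (21/8)x
E_{-2} S_{-3/2} f = (5103/128)x^6 - (15957/32)x^5 + (83025/32)x^4 - (28755/4)x^3 + (89505/8)x^2 - (74175/8)x + 12777/4
[S_{-3/2}, E_{-2}] f = (25515/32)x^5 - (53325/32)x^4 + (34875/4)x^3 - (78225/8)x^2 + (19925/2)x - 36625/12
(M_x + [S_{-3/2}, E_{-2}]) f = (7/2)x^7 + (8/3)x^6 + (25515/32)x^5 - (53325/32)x^4 + (34875/4)x^3 - (78239/8)x^2 + (19925/2)x - 36625/12

the image equals g(x) = (7/2)x^7 + (8/3)x^6 + (25515/32)x^5 - (53325/32)x^4 + (34875/4)x^3 - (78239/8)x^2 + (19925/2)x - 36625/12


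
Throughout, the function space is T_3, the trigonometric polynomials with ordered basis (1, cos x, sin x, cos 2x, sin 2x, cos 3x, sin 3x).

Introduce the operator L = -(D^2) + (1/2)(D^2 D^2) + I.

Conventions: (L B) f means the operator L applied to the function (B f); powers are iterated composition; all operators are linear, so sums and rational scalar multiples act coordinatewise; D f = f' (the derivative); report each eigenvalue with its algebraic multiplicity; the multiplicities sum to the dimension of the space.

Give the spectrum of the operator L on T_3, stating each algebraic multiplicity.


image of 1: 1
image of cos x: (5/2)cos x
image of sin x: (5/2)sin x
image of cos 2x: 13cos 2x
image of sin 2x: 13sin 2x
image of cos 3x: (101/2)cos 3x
image of sin 3x: (101/2)sin 3x
the matrix is diagonal; its diagonal is (1, 5/2, 5/2, 13, 13, 101/2, 101/2)
for a triangular matrix the eigenvalues are the diagonal entries, with algebraic multiplicity their repetition count

λ = 1 (multiplicity 1), λ = 5/2 (multiplicity 2), λ = 13 (multiplicity 2), λ = 101/2 (multiplicity 2)


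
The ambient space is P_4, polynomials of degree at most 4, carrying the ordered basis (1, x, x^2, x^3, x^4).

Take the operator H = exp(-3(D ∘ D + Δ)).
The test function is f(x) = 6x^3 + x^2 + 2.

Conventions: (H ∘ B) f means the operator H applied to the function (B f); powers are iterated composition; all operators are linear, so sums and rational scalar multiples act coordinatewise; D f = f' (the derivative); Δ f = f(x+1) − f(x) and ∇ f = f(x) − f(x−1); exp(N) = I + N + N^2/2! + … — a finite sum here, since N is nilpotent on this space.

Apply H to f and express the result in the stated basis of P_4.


the result is g(x) = 6x^3 - 53x^2 - 6x + 308

order-1 term: -54x^2 - 168x - 27
order-2 term: 162x + 495
order-3 term: -162
the series for exp(-3(D ∘ D + Δ)) f terminates at order 3
exp(-3(D ∘ D + Δ)) f = 6x^3 - 53x^2 - 6x + 308


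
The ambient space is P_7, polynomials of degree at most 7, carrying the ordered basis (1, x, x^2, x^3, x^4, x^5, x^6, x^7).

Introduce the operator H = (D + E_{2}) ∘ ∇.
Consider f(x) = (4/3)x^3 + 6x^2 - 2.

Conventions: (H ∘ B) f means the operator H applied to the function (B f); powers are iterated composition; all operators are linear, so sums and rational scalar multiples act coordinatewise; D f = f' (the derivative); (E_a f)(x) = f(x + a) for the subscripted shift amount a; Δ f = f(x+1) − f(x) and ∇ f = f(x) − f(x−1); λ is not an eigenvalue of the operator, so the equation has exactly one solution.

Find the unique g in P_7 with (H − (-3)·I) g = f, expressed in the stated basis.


write g with unknown coordinates in the stated basis and equate coefficients in (H − (-3)·I) g = f
solving from the highest basis element down gives g = (4/9)x^3 + (14/9)x^2 - (88/27)x - 224/81
check: H g = (4/3)x^2 + (88/9)x + 170/27
so H g − (-3)·g = (4/3)x^3 + 6x^2 - 2 = f ✓

the result is g(x) = (4/9)x^3 + (14/9)x^2 - (88/27)x - 224/81


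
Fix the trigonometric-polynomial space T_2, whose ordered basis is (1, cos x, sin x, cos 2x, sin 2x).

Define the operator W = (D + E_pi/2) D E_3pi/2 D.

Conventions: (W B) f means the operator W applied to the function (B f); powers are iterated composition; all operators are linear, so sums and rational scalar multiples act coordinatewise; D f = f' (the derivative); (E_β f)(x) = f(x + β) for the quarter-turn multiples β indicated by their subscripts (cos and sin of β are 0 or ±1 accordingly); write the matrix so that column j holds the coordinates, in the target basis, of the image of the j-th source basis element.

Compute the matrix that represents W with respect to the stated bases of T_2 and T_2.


the matrix is [[0, 0, 0, 0, 0]; [0, -2, 0, 0, 0]; [0, 0, -2, 0, 0]; [0, 0, 0, -4, 8]; [0, 0, 0, -8, -4]] (rows listed top to bottom)

image of 1: 0
image of cos x: -2cos x
image of sin x: -2sin x
image of cos 2x: -4cos 2x - 8sin 2x
image of sin 2x: 8cos 2x - 4sin 2x
each image's coordinates form column j of the matrix


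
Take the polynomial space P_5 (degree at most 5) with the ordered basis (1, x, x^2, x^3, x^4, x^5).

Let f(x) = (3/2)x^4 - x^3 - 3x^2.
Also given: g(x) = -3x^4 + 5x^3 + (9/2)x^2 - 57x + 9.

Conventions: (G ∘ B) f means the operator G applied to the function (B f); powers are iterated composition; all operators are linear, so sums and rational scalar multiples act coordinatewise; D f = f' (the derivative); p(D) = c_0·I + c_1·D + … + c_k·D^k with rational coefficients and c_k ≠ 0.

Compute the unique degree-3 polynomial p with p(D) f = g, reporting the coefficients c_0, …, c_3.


p(D) = -2·I + (1/2)·D − (3/2)·D^3, i.e. c_0 = -2, c_1 = 1/2, c_2 = 0, c_3 = -3/2

D^0 f = (3/2)x^4 - x^3 - 3x^2
D^1 f = 6x^3 - 3x^2 - 6x
D^2 f = 18x^2 - 6x - 6
D^3 f = 36x - 6
matching coefficients of g against c_0 f + c_1 Df + … from the top degree down determines the c_i
solution: c_0 = -2, c_1 = 1/2, c_2 = 0, c_3 = -3/2


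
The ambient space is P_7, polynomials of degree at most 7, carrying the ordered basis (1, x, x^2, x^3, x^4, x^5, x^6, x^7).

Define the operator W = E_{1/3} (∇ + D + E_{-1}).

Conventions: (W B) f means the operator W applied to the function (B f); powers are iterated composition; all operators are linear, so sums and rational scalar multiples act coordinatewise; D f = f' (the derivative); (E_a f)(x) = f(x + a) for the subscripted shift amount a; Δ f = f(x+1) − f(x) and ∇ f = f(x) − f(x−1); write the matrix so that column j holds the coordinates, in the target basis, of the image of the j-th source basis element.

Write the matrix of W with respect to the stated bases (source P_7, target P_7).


image of 1: 1
image of x: x + 4/3
image of x^2: x^2 + (8/3)x + 7/9
image of x^3: x^3 + 4x^2 + (7/3)x + 10/27
image of x^4: x^4 + (16/3)x^3 + (14/3)x^2 + (40/27)x + 13/81
image of x^5: x^5 + (20/3)x^4 + (70/9)x^3 + (100/27)x^2 + (65/81)x + 16/243
image of x^6: x^6 + 8x^5 + (35/3)x^4 + (200/27)x^3 + (65/27)x^2 + (32/81)x + 19/729
image of x^7: x^7 + (28/3)x^6 + (49/3)x^5 + (350/27)x^4 + (455/81)x^3 + (112/81)x^2 + (133/729)x + 22/2187
each image's coordinates form column j of the matrix

the matrix is [[1, 4/3, 7/9, 10/27, 13/81, 16/243, 19/729, 22/2187]; [0, 1, 8/3, 7/3, 40/27, 65/81, 32/81, 133/729]; [0, 0, 1, 4, 14/3, 100/27, 65/27, 112/81]; [0, 0, 0, 1, 16/3, 70/9, 200/27, 455/81]; [0, 0, 0, 0, 1, 20/3, 35/3, 350/27]; [0, 0, 0, 0, 0, 1, 8, 49/3]; [0, 0, 0, 0, 0, 0, 1, 28/3]; [0, 0, 0, 0, 0, 0, 0, 1]] (rows listed top to bottom)


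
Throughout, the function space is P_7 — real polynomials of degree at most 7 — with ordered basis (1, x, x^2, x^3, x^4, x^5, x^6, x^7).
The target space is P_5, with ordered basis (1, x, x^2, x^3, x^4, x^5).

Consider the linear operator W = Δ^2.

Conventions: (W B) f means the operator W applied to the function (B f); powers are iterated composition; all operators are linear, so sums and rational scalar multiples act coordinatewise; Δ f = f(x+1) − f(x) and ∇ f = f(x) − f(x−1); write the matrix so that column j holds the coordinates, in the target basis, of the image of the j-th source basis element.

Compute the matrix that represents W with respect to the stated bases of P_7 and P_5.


image of 1: 0
image of x: 0
image of x^2: 2
image of x^3: 6x + 6
image of x^4: 12x^2 + 24x + 14
image of x^5: 20x^3 + 60x^2 + 70x + 30
image of x^6: 30x^4 + 120x^3 + 210x^2 + 180x + 62
image of x^7: 42x^5 + 210x^4 + 490x^3 + 630x^2 + 434x + 126
each image's coordinates form column j of the matrix

the matrix is [[0, 0, 2, 6, 14, 30, 62, 126]; [0, 0, 0, 6, 24, 70, 180, 434]; [0, 0, 0, 0, 12, 60, 210, 630]; [0, 0, 0, 0, 0, 20, 120, 490]; [0, 0, 0, 0, 0, 0, 30, 210]; [0, 0, 0, 0, 0, 0, 0, 42]] (rows listed top to bottom)


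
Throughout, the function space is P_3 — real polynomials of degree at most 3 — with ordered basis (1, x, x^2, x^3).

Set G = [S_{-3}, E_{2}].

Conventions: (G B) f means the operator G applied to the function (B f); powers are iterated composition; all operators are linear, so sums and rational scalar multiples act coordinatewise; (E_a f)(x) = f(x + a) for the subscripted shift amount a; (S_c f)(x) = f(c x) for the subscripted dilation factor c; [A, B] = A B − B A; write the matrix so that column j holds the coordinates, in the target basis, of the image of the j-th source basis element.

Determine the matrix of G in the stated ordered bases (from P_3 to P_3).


image of 1: 0
image of x: 8
image of x^2: -48x - 32
image of x^3: 216x^2 + 288x + 224
each image's coordinates form column j of the matrix

the matrix is [[0, 8, -32, 224]; [0, 0, -48, 288]; [0, 0, 0, 216]; [0, 0, 0, 0]] (rows listed top to bottom)


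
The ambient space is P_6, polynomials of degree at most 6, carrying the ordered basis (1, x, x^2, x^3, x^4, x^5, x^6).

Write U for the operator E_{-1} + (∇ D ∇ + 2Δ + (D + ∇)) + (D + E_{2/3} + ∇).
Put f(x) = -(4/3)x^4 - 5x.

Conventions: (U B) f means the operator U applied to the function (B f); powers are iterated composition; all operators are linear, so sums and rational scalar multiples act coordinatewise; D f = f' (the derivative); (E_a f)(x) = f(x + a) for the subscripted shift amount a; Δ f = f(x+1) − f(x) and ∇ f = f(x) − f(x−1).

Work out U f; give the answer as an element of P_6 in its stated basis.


the image equals g(x) = -(8/3)x^4 - (272/9)x^3 - (104/9)x^2 - (4826/81)x + 503/243

E_{-1} f = -(4/3)x^4 + (16/3)x^3 - 8x^2 + (1/3)x + 11/3
∇ f = -(16/3)x^3 + 8x^2 - (16/3)x - 11/3
D ∇ f = -16x^2 + 16x - 16/3
∇ D ∇ f = -32x + 32
Δ f = -(16/3)x^3 - 8x^2 - (16/3)x - 19/3
(2Δ) f = -(32/3)x^3 - 16x^2 - (32/3)x - 38/3
D f = -(16/3)x^3 - 5
∇ f = -(16/3)x^3 + 8x^2 - (16/3)x - 11/3
(D + ∇) f = -(32/3)x^3 + 8x^2 - (16/3)x - 26/3
(∇ D ∇ + 2Δ + (D + ∇)) f = -(64/3)x^3 - 8x^2 - 48x + 32/3
D f = -(16/3)x^3 - 5
E_{2/3} f = -(4/3)x^4 - (32/9)x^3 - (32/9)x^2 - (533/81)x - 874/243
∇ f = -(16/3)x^3 + 8x^2 - (16/3)x - 11/3
(D + E_{2/3} + ∇) f = -(4/3)x^4 - (128/9)x^3 + (40/9)x^2 - (965/81)x - 2980/243
(E_{-1} + (∇ D ∇ + 2Δ + (D + ∇)) + (D + E_{2/3} + ∇)) f = -(8/3)x^4 - (272/9)x^3 - (104/9)x^2 - (4826/81)x + 503/243


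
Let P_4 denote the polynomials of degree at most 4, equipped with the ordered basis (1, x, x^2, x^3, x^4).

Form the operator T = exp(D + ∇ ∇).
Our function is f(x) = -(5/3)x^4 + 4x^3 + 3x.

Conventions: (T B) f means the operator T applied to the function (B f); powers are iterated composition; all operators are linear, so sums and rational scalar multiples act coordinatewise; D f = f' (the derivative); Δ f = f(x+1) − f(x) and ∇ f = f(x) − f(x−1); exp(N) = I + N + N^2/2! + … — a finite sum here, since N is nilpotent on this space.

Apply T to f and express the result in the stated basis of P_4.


the image equals g(x) = -(5/3)x^4 - (8/3)x^3 - 18x^2 + (97/3)x - 18

order-1 term: -(20/3)x^3 - 8x^2 + 64x - 133/3
order-2 term: -10x^2 - 28x + 44
order-3 term: -(20/3)x - 16
order-4 term: -5/3
the series for exp(D + ∇ ∇) f terminates at order 4
exp(D + ∇ ∇) f = -(5/3)x^4 - (8/3)x^3 - 18x^2 + (97/3)x - 18


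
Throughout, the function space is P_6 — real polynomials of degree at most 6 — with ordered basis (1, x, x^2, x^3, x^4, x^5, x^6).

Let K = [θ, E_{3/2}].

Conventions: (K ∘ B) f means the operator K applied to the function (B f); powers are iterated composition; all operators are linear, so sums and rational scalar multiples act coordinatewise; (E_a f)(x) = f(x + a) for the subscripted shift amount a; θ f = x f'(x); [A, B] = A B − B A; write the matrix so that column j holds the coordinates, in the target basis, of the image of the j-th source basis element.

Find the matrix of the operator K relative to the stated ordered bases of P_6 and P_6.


image of 1: 0
image of x: -3/2
image of x^2: -3x - 9/2
image of x^3: -(9/2)x^2 - (27/2)x - 81/8
image of x^4: -6x^3 - 27x^2 - (81/2)x - 81/4
image of x^5: -(15/2)x^4 - 45x^3 - (405/4)x^2 - (405/4)x - 1215/32
image of x^6: -9x^5 - (135/2)x^4 - (405/2)x^3 - (1215/4)x^2 - (3645/16)x - 2187/32
each image's coordinates form column j of the matrix

the matrix is [[0, -3/2, -9/2, -81/8, -81/4, -1215/32, -2187/32]; [0, 0, -3, -27/2, -81/2, -405/4, -3645/16]; [0, 0, 0, -9/2, -27, -405/4, -1215/4]; [0, 0, 0, 0, -6, -45, -405/2]; [0, 0, 0, 0, 0, -15/2, -135/2]; [0, 0, 0, 0, 0, 0, -9]; [0, 0, 0, 0, 0, 0, 0]] (rows listed top to bottom)


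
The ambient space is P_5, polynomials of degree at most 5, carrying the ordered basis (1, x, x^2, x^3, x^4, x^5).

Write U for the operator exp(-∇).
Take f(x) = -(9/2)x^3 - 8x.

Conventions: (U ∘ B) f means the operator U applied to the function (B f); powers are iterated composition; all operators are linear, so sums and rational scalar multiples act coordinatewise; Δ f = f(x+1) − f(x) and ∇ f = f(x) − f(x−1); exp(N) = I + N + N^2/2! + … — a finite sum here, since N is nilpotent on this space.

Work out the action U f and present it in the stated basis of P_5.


the result is g(x) = -(9/2)x^3 + (27/2)x^2 - 35x + 61/2

order-1 term: (27/2)x^2 - (27/2)x + 25/2
order-2 term: -(27/2)x + 27/2
order-3 term: 9/2
the series for exp(-∇) f terminates at order 3
exp(-∇) f = -(9/2)x^3 + (27/2)x^2 - 35x + 61/2


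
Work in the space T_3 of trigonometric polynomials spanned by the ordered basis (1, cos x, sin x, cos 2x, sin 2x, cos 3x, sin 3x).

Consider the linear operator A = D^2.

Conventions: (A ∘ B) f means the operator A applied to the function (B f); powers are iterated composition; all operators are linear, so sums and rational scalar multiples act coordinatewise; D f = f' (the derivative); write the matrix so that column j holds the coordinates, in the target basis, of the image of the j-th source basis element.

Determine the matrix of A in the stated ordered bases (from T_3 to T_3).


the matrix is [[0, 0, 0, 0, 0, 0, 0]; [0, -1, 0, 0, 0, 0, 0]; [0, 0, -1, 0, 0, 0, 0]; [0, 0, 0, -4, 0, 0, 0]; [0, 0, 0, 0, -4, 0, 0]; [0, 0, 0, 0, 0, -9, 0]; [0, 0, 0, 0, 0, 0, -9]] (rows listed top to bottom)

image of 1: 0
image of cos x: -cos x
image of sin x: -sin x
image of cos 2x: -4cos 2x
image of sin 2x: -4sin 2x
image of cos 3x: -9cos 3x
image of sin 3x: -9sin 3x
each image's coordinates form column j of the matrix


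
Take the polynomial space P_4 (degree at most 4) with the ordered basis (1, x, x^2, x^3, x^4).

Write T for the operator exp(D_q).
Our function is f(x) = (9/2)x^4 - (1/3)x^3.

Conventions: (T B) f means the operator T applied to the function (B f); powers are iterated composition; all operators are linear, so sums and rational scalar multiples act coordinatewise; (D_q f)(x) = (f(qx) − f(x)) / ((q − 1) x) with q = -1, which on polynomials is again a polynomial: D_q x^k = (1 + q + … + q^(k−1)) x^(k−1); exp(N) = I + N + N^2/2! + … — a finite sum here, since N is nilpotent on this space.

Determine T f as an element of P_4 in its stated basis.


the image equals g(x) = (9/2)x^4 - (1/3)x^3 - (1/3)x^2

order-1 term: -(1/3)x^2
the series for exp(D_q) f terminates at order 1
exp(D_q) f = (9/2)x^4 - (1/3)x^3 - (1/3)x^2


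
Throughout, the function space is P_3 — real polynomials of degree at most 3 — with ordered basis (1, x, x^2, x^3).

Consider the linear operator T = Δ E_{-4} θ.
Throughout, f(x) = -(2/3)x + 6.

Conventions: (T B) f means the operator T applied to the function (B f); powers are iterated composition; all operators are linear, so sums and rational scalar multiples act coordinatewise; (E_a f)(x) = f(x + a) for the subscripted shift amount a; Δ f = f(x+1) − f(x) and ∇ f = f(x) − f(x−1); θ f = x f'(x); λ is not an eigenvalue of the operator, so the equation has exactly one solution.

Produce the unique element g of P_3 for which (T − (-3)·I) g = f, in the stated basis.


g(x) = -(2/9)x + 56/27

write g with unknown coordinates in the stated basis and equate coefficients in (T − (-3)·I) g = f
solving from the highest basis element down gives g = -(2/9)x + 56/27
check: T g = -2/9
so T g − (-3)·g = -(2/3)x + 6 = f ✓


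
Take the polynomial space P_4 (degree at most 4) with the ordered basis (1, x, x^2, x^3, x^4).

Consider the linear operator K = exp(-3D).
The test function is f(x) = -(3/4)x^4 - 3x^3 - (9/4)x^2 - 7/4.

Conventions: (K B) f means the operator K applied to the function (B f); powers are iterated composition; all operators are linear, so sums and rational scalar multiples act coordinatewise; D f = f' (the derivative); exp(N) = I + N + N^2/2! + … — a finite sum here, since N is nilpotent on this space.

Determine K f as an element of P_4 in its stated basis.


the result is g(x) = -(3/4)x^4 + 6x^3 - (63/4)x^2 + (27/2)x - 7/4

order-1 term: 9x^3 + 27x^2 + (27/2)x
order-2 term: -(81/2)x^2 - 81x - 81/4
order-3 term: 81x + 81
order-4 term: -243/4
the series for exp(-3D) f terminates at order 4
exp(-3D) f = -(3/4)x^4 + 6x^3 - (63/4)x^2 + (27/2)x - 7/4


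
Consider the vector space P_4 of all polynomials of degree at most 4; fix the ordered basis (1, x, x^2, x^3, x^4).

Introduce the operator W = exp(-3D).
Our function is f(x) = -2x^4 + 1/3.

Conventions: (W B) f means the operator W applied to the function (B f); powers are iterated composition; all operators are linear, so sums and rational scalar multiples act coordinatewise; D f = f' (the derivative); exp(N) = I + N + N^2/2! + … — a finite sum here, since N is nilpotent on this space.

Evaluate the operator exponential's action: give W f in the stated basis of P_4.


order-1 term: 24x^3
order-2 term: -108x^2
order-3 term: 216x
order-4 term: -162
the series for exp(-3D) f terminates at order 4
exp(-3D) f = -2x^4 + 24x^3 - 108x^2 + 216x - 485/3

the result is g(x) = -2x^4 + 24x^3 - 108x^2 + 216x - 485/3


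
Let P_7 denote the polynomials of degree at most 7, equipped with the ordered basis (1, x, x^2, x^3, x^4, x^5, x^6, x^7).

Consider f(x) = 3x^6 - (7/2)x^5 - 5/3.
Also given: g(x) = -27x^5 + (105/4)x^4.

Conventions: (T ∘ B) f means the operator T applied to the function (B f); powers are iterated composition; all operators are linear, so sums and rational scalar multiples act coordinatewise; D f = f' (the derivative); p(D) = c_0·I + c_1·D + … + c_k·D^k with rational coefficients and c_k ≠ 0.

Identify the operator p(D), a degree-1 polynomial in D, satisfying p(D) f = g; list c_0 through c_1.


p(D) = -(3/2)·D, i.e. c_0 = 0, c_1 = -3/2

D^0 f = 3x^6 - (7/2)x^5 - 5/3
D^1 f = 18x^5 - (35/2)x^4
matching coefficients of g against c_0 f + c_1 Df + … from the top degree down determines the c_i
solution: c_0 = 0, c_1 = -3/2


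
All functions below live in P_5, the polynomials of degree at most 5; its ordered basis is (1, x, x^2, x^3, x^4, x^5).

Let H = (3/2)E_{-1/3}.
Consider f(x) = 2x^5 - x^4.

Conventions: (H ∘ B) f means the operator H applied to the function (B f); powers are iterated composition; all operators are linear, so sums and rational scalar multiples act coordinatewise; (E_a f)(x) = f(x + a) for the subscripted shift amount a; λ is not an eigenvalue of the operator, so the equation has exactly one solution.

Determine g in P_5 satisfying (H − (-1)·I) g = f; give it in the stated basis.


the image equals g(x) = (4/5)x^5 + (2/5)x^4 - (16/75)x^3 - (124/1125)x^2 + (76/16875)x + 638/253125

write g with unknown coordinates in the stated basis and equate coefficients in (H − (-1)·I) g = f
solving from the highest basis element down gives g = (4/5)x^5 + (2/5)x^4 - (16/75)x^3 - (124/1125)x^2 + (76/16875)x + 638/253125
check: H g = (6/5)x^5 - (7/5)x^4 + (16/75)x^3 + (124/1125)x^2 - (76/16875)x - 638/253125
so H g − (-1)·g = 2x^5 - x^4 = f ✓


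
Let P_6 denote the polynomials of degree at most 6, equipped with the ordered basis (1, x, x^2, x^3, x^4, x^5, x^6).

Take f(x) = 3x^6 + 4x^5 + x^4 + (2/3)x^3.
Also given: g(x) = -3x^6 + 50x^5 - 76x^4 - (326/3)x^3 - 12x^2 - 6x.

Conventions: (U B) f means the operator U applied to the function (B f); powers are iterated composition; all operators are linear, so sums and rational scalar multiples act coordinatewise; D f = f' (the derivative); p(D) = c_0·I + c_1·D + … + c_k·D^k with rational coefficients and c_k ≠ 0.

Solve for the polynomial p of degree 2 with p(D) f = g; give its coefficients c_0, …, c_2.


D^0 f = 3x^6 + 4x^5 + x^4 + (2/3)x^3
D^1 f = 18x^5 + 20x^4 + 4x^3 + 2x^2
D^2 f = 90x^4 + 80x^3 + 12x^2 + 4x
matching coefficients of g against c_0 f + c_1 Df + … from the top degree down determines the c_i
solution: c_0 = -1, c_1 = 3, c_2 = -3/2

c_0 = -1, c_1 = 3, c_2 = -3/2


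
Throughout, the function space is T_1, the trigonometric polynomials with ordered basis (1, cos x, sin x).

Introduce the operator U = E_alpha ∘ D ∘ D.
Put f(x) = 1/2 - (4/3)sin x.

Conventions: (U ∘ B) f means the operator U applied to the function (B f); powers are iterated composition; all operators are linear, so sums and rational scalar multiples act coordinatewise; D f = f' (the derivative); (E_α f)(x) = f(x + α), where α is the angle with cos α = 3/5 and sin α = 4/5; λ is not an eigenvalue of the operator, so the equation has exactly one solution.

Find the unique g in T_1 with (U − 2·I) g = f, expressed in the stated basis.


g(x) = -1/4 - (16/111)cos x + (52/111)sin x

write g with unknown coordinates in the stated basis and equate coefficients in (U − 2·I) g = f
solving from the highest basis element down gives g = -1/4 - (16/111)cos x + (52/111)sin x
check: U g = -(32/111)cos x - (44/111)sin x
so U g − 2·g = 1/2 - (4/3)sin x = f ✓


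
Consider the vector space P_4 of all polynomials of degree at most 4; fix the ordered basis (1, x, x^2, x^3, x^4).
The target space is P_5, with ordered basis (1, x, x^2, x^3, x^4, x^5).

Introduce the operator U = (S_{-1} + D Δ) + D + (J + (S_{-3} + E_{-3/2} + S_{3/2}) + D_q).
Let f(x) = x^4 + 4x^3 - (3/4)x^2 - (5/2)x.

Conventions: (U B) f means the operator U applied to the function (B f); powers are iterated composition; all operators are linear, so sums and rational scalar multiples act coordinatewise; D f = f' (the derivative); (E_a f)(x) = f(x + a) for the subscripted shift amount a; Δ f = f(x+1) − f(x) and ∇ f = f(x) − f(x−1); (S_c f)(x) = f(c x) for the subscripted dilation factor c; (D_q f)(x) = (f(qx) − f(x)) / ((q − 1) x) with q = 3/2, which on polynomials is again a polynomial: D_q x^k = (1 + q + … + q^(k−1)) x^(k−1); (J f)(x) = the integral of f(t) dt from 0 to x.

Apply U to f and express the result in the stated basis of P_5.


S_{-1} f = x^4 - 4x^3 - (3/4)x^2 + (5/2)x
Δ f = 4x^3 + 18x^2 + (29/2)x + 7/4
D Δ f = 12x^2 + 36x + 29/2
(S_{-1} + D Δ) f = x^4 - 4x^3 + (45/4)x^2 + (77/2)x + 29/2
D f = 4x^3 + 12x^2 - (3/2)x - 5/2
J f = (1/5)x^5 + x^4 - (1/4)x^3 - (5/4)x^2
S_{-3} f = 81x^4 - 108x^3 - (27/4)x^2 + (15/2)x
E_{-3/2} f = x^4 - 2x^3 - (21/4)x^2 + (53/4)x - 51/8
S_{3/2} f = (81/16)x^4 + (27/2)x^3 - (27/16)x^2 - (15/4)x
(S_{-3} + E_{-3/2} + S_{3/2}) f = (1393/16)x^4 - (193/2)x^3 - (219/16)x^2 + 17x - 51/8
D_q f = (65/8)x^3 + 19x^2 - (15/8)x - 5/2
(J + (S_{-3} + E_{-3/2} + S_{3/2}) + D_q) f = (1/5)x^5 + (1409/16)x^4 - (709/8)x^3 + (65/16)x^2 + (121/8)x - 71/8
((S_{-1} + D Δ) + D + (J + (S_{-3} + E_{-3/2} + S_{3/2}) + D_q)) f = (1/5)x^5 + (1425/16)x^4 - (709/8)x^3 + (437/16)x^2 + (417/8)x + 25/8

g(x) = (1/5)x^5 + (1425/16)x^4 - (709/8)x^3 + (437/16)x^2 + (417/8)x + 25/8


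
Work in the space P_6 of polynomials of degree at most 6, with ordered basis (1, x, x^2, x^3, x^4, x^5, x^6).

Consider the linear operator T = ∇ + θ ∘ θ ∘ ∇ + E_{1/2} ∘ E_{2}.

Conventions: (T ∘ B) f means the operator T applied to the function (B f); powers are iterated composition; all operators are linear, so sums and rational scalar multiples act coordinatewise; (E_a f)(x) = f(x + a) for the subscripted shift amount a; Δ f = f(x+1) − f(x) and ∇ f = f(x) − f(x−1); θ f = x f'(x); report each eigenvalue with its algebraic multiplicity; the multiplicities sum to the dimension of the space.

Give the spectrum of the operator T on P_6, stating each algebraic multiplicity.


image of 1: 1
image of x: x + 7/2
image of x^2: x^2 + 9x + 21/4
image of x^3: x^3 + (45/2)x^2 + (51/4)x + 133/8
image of x^4: x^4 + 50x^3 + (15/2)x^2 + (141/2)x + 609/16
image of x^5: x^5 + (195/2)x^4 - (75/2)x^3 + (825/4)x^2 + (2965/16)x + 3157/32
image of x^6: x^6 + 171x^5 - (645/4)x^4 + (1025/2)x^3 + (8175/16)x^2 + (9567/16)x + 15561/64
the matrix is upper triangular; its diagonal is (1, 1, 1, 1, 1, 1, 1)
for a triangular matrix the eigenvalues are the diagonal entries, with algebraic multiplicity their repetition count

λ = 1 (multiplicity 7)


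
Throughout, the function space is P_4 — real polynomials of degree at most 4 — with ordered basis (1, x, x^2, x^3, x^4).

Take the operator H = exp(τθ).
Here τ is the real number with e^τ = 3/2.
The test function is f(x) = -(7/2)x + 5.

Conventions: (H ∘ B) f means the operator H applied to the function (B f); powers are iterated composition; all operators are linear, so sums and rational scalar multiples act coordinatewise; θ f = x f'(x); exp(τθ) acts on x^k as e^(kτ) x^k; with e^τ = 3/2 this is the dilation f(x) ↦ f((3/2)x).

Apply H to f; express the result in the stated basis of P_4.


exp(τθ) x^k = e^(kτ) x^k; with e^τ = 3/2 this sends x^k to (3/2)^k x^k
x ↦ 3/2 x
applying this coordinatewise to f: exp(τθ) f = -(21/4)x + 5

the result is g(x) = -(21/4)x + 5


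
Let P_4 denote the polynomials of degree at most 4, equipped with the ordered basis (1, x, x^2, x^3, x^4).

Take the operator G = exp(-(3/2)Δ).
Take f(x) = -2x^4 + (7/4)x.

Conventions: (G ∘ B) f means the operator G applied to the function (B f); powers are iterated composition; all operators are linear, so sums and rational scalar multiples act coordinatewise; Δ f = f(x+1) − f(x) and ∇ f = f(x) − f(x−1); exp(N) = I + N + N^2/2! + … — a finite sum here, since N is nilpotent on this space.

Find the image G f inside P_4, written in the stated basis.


the image equals g(x) = -2x^4 + 12x^3 - 9x^2 - (53/4)x - 3/4

order-1 term: 12x^3 + 18x^2 + 12x + 3/8
order-2 term: -27x^2 - 54x - 63/2
order-3 term: 27x + 81/2
order-4 term: -81/8
the series for exp(-(3/2)Δ) f terminates at order 4
exp(-(3/2)Δ) f = -2x^4 + 12x^3 - 9x^2 - (53/4)x - 3/4


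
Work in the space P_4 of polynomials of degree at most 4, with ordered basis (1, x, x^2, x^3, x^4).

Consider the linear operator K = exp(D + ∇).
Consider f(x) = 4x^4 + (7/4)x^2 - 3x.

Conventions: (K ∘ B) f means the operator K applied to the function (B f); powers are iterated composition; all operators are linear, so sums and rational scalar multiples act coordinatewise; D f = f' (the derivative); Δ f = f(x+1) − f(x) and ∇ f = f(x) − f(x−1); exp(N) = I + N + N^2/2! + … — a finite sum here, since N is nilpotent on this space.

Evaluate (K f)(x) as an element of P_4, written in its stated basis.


g(x) = 4x^4 + 32x^3 + (295/4)x^2 + 52x + 29/4

order-1 term: 32x^3 - 24x^2 + 23x - 47/4
order-2 term: 96x^2 - 96x + 51
order-3 term: 128x - 96
order-4 term: 64
the series for exp(D + ∇) f terminates at order 4
exp(D + ∇) f = 4x^4 + 32x^3 + (295/4)x^2 + 52x + 29/4


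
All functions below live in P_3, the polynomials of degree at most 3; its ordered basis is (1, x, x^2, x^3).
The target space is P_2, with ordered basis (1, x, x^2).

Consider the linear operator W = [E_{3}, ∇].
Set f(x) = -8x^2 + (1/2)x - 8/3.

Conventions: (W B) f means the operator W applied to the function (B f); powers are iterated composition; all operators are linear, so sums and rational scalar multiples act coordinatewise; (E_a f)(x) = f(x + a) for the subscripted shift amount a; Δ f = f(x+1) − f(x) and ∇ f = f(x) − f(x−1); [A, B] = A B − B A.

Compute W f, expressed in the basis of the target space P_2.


∇ f = -16x + 17/2
E_{3} ∇ f = -16x - 79/2
E_{3} f = -8x^2 - (95/2)x - 439/6
∇ E_{3} f = -16x - 79/2
[E_{3}, ∇] f = 0

the result is g(x) = 0


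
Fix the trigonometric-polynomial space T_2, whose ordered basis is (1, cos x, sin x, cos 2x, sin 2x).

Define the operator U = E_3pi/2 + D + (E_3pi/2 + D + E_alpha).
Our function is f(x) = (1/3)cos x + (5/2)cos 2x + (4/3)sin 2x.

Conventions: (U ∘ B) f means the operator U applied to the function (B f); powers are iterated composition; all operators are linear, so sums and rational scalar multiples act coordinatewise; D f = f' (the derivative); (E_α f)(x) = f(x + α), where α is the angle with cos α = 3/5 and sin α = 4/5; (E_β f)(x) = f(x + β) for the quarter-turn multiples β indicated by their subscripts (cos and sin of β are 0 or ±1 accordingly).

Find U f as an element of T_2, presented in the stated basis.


E_3pi/2 f = (1/3)sin x - (5/2)cos 2x - (4/3)sin 2x
D f = -(1/3)sin x + (8/3)cos 2x - 5sin 2x
E_3pi/2 f = (1/3)sin x - (5/2)cos 2x - (4/3)sin 2x
D f = -(1/3)sin x + (8/3)cos 2x - 5sin 2x
E_alpha f = (1/5)cos x - (4/15)sin x + (29/50)cos 2x - (208/75)sin 2x
(E_3pi/2 + D + E_alpha) f = (1/5)cos x - (4/15)sin x + (56/75)cos 2x - (683/75)sin 2x
(E_3pi/2 + D + (E_3pi/2 + D + E_alpha)) f = (1/5)cos x - (4/15)sin x + (137/150)cos 2x - (386/25)sin 2x

the image equals g(x) = (1/5)cos x - (4/15)sin x + (137/150)cos 2x - (386/25)sin 2x


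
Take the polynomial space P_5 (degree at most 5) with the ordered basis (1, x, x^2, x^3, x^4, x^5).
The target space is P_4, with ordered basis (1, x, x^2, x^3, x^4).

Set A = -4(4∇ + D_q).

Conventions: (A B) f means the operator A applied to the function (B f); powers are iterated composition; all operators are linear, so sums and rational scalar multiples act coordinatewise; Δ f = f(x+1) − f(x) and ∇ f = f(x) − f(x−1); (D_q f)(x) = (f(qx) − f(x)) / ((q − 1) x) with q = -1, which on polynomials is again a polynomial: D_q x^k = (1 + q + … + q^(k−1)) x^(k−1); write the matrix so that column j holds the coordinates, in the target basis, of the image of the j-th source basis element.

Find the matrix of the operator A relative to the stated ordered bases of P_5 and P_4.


the matrix is [[0, -20, 16, -16, 16, -16]; [0, 0, -32, 48, -64, 80]; [0, 0, 0, -52, 96, -160]; [0, 0, 0, 0, -64, 160]; [0, 0, 0, 0, 0, -84]] (rows listed top to bottom)

image of 1: 0
image of x: -20
image of x^2: -32x + 16
image of x^3: -52x^2 + 48x - 16
image of x^4: -64x^3 + 96x^2 - 64x + 16
image of x^5: -84x^4 + 160x^3 - 160x^2 + 80x - 16
each image's coordinates form column j of the matrix


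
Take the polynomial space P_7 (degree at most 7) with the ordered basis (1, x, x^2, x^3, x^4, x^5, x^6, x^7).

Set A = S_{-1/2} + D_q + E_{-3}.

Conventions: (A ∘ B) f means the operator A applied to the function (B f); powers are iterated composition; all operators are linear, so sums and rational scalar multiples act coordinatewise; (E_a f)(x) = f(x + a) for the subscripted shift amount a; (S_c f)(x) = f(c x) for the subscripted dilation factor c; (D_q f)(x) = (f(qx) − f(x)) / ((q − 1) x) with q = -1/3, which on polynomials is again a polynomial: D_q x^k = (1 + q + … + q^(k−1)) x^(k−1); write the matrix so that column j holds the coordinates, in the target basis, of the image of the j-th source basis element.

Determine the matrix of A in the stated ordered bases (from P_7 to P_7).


image of 1: 2
image of x: (1/2)x - 2
image of x^2: (5/4)x^2 - (16/3)x + 9
image of x^3: (7/8)x^3 - (74/9)x^2 + 27x - 27
image of x^4: (17/16)x^4 - (304/27)x^3 + 54x^2 - 108x + 81
image of x^5: (31/32)x^5 - (1154/81)x^4 + 90x^3 - 270x^2 + 405x - 243
image of x^6: (65/64)x^6 - (4192/243)x^5 + 135x^4 - 540x^3 + 1215x^2 - 1458x + 729
image of x^7: (127/128)x^7 - (14762/729)x^6 + 189x^5 - 945x^4 + 2835x^3 - 5103x^2 + 5103x - 2187
each image's coordinates form column j of the matrix

the matrix is [[2, -2, 9, -27, 81, -243, 729, -2187]; [0, 1/2, -16/3, 27, -108, 405, -1458, 5103]; [0, 0, 5/4, -74/9, 54, -270, 1215, -5103]; [0, 0, 0, 7/8, -304/27, 90, -540, 2835]; [0, 0, 0, 0, 17/16, -1154/81, 135, -945]; [0, 0, 0, 0, 0, 31/32, -4192/243, 189]; [0, 0, 0, 0, 0, 0, 65/64, -14762/729]; [0, 0, 0, 0, 0, 0, 0, 127/128]] (rows listed top to bottom)


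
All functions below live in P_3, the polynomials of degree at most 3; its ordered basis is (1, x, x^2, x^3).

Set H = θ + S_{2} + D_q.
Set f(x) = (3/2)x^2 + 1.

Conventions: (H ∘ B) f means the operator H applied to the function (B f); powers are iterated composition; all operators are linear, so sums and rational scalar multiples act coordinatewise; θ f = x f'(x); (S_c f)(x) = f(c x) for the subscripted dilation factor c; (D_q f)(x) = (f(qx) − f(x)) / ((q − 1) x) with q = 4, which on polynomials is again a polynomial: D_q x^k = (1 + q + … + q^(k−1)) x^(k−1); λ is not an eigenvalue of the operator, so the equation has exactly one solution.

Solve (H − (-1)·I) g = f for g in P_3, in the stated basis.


the result is g(x) = (3/14)x^2 - (15/56)x + 71/112

write g with unknown coordinates in the stated basis and equate coefficients in (H − (-1)·I) g = f
solving from the highest basis element down gives g = (3/14)x^2 - (15/56)x + 71/112
check: H g = (9/7)x^2 + (15/56)x + 41/112
so H g − (-1)·g = (3/2)x^2 + 1 = f ✓


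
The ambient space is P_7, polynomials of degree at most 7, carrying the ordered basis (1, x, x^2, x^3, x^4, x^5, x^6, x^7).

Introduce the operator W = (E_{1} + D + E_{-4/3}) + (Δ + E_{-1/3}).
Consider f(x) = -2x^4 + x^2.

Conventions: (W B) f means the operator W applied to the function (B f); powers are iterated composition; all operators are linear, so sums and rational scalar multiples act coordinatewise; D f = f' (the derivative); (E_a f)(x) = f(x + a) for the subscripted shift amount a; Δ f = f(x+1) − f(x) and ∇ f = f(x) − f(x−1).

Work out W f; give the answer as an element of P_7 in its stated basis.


E_{1} f = -2x^4 - 8x^3 - 11x^2 - 6x - 1
D f = -8x^3 + 2x
E_{-4/3} f = -2x^4 + (32/3)x^3 - (61/3)x^2 + (440/27)x - 368/81
(E_{1} + D + E_{-4/3}) f = -4x^4 - (16/3)x^3 - (94/3)x^2 + (332/27)x - 449/81
Δ f = -8x^3 - 12x^2 - 6x - 1
E_{-1/3} f = -2x^4 + (8/3)x^3 - (1/3)x^2 - (10/27)x + 7/81
(Δ + E_{-1/3}) f = -2x^4 - (16/3)x^3 - (37/3)x^2 - (172/27)x - 74/81
((E_{1} + D + E_{-4/3}) + (Δ + E_{-1/3})) f = -6x^4 - (32/3)x^3 - (131/3)x^2 + (160/27)x - 523/81

the result is g(x) = -6x^4 - (32/3)x^3 - (131/3)x^2 + (160/27)x - 523/81


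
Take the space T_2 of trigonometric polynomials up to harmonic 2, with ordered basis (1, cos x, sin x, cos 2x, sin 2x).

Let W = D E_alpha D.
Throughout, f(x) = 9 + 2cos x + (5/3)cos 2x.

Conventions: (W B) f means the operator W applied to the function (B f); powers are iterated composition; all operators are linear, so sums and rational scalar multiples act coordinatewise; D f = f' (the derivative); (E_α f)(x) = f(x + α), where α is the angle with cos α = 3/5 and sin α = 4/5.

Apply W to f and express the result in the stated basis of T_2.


g(x) = -(6/5)cos x + (8/5)sin x + (28/15)cos 2x + (32/5)sin 2x

D f = -2sin x - (10/3)sin 2x
E_alpha D f = -(8/5)cos x - (6/5)sin x - (16/5)cos 2x + (14/15)sin 2x
D E_alpha D f = -(6/5)cos x + (8/5)sin x + (28/15)cos 2x + (32/5)sin 2x


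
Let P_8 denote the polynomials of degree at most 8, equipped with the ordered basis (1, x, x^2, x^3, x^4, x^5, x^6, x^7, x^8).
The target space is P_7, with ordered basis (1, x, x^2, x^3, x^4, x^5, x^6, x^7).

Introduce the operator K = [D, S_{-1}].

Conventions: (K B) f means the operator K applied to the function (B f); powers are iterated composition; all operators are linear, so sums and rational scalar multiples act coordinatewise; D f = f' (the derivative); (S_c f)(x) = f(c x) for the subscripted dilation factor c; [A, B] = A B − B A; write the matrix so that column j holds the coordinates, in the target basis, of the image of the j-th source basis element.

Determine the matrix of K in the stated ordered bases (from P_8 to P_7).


image of 1: 0
image of x: -2
image of x^2: 4x
image of x^3: -6x^2
image of x^4: 8x^3
image of x^5: -10x^4
image of x^6: 12x^5
image of x^7: -14x^6
image of x^8: 16x^7
each image's coordinates form column j of the matrix

the matrix is [[0, -2, 0, 0, 0, 0, 0, 0, 0]; [0, 0, 4, 0, 0, 0, 0, 0, 0]; [0, 0, 0, -6, 0, 0, 0, 0, 0]; [0, 0, 0, 0, 8, 0, 0, 0, 0]; [0, 0, 0, 0, 0, -10, 0, 0, 0]; [0, 0, 0, 0, 0, 0, 12, 0, 0]; [0, 0, 0, 0, 0, 0, 0, -14, 0]; [0, 0, 0, 0, 0, 0, 0, 0, 16]] (rows listed top to bottom)


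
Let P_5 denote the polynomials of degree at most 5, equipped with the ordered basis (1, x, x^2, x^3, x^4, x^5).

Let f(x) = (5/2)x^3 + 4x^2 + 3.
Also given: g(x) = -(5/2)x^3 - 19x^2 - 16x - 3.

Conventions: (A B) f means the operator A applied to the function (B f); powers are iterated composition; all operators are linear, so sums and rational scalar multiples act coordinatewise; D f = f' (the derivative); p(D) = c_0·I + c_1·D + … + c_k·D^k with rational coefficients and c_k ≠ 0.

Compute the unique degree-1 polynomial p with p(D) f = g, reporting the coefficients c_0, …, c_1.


D^0 f = (5/2)x^3 + 4x^2 + 3
D^1 f = (15/2)x^2 + 8x
matching coefficients of g against c_0 f + c_1 Df + … from the top degree down determines the c_i
solution: c_0 = -1, c_1 = -2

c_0 = -1, c_1 = -2


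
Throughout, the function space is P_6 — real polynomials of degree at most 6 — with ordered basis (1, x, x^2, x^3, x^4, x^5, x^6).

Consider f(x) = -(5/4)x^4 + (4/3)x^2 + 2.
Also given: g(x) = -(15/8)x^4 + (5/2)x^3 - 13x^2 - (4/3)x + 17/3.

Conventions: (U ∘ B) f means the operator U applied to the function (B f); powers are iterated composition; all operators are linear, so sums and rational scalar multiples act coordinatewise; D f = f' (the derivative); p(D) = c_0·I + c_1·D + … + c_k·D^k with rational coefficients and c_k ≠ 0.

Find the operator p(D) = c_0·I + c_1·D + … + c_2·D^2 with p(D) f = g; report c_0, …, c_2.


D^0 f = -(5/4)x^4 + (4/3)x^2 + 2
D^1 f = -5x^3 + (8/3)x
D^2 f = -15x^2 + 8/3
matching coefficients of g against c_0 f + c_1 Df + … from the top degree down determines the c_i
solution: c_0 = 3/2, c_1 = -1/2, c_2 = 1

c_0 = 3/2, c_1 = -1/2, c_2 = 1


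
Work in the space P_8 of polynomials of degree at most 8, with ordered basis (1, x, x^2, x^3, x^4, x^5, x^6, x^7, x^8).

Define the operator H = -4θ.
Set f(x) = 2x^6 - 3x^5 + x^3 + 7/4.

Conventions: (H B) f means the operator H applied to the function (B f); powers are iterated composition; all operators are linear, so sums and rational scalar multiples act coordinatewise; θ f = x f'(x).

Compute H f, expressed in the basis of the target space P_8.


θ f = 12x^6 - 15x^5 + 3x^3
(-4θ) f = -48x^6 + 60x^5 - 12x^3

the image equals g(x) = -48x^6 + 60x^5 - 12x^3


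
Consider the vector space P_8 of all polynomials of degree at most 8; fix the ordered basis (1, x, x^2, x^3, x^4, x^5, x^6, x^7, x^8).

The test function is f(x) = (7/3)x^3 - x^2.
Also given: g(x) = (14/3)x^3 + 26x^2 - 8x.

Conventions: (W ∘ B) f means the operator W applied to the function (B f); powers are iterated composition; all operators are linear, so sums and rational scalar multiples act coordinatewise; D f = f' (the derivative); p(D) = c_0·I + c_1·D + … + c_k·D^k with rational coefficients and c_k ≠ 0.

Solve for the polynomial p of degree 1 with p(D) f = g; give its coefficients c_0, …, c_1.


D^0 f = (7/3)x^3 - x^2
D^1 f = 7x^2 - 2x
matching coefficients of g against c_0 f + c_1 Df + … from the top degree down determines the c_i
solution: c_0 = 2, c_1 = 4

p(D) = 2·I + 4·D, i.e. c_0 = 2, c_1 = 4
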